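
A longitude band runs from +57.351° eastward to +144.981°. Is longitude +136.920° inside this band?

Band width going east from +57.351° to +144.981°: ((144.981 − 57.351) mod 360) = 87.630°.
Offset of +136.920° east of the west edge: ((136.920 − 57.351) mod 360) = 79.569°.
79.569° ≤ 87.630° ⇒ inside.

Yes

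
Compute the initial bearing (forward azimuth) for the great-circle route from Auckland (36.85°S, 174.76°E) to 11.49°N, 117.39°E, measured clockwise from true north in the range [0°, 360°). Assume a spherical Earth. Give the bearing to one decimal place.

300.0°

Δλ = 117.39 − 174.76 = -57.37°.
θ = atan2( sin Δλ · cos φ₂ , cos φ₁ · sin φ₂ − sin φ₁ · cos φ₂ · cos Δλ )
  = atan2(-0.82529, 0.47630) = -60.010° → normalised to [0°, 360°): 299.990°.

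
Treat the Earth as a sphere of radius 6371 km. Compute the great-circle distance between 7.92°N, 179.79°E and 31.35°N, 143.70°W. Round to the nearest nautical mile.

Δλ = -143.70 − 179.79 = -323.49°; wrapped into (−180°, 180°]: 36.51°.
Δφ = 31.35 − 7.92 = 23.43°.
a = sin²(Δφ/2) + cos φ₁ · cos φ₂ · sin²(Δλ/2) = 0.124225.
c = 2·atan2(√a, √(1−a)) = 0.72039 rad → d = 6371·c ≈ 4589.60 km ≈ 2478.18 nmi.

2478 nmi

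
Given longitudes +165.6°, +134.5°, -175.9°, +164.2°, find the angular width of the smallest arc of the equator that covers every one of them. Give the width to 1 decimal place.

49.6°

Sort the longitudes: -175.9°, +134.5°, +164.2°, +165.6°.
Eastward gaps between consecutive values (wrapping around): 310.4°, 29.7°, 1.4°, 18.5°.
Largest gap = 310.4° ⇒ minimal covering band is its complement: 360° − 310.4° = 49.6°.
Band runs from +134.5° eastward to -175.9°, crossing the antimeridian.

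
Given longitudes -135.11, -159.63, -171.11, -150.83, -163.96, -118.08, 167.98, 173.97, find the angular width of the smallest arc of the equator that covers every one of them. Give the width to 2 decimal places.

Sort the longitudes: -171.11°, -163.96°, -159.63°, -150.83°, -135.11°, -118.08°, +167.98°, +173.97°.
Eastward gaps between consecutive values (wrapping around): 7.15°, 4.33°, 8.80°, 15.72°, 17.03°, 286.06°, 5.99°, 14.92°.
Largest gap = 286.06° ⇒ minimal covering band is its complement: 360° − 286.06° = 73.94°.
Band runs from +167.98° eastward to -118.08°, crossing the antimeridian.

73.94°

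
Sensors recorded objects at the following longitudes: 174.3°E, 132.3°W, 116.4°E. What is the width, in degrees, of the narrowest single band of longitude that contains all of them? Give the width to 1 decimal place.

Sort the longitudes: -132.3°, +116.4°, +174.3°.
Eastward gaps between consecutive values (wrapping around): 248.7°, 57.9°, 53.4°.
Largest gap = 248.7° ⇒ minimal covering band is its complement: 360° − 248.7° = 111.3°.
Band runs from +116.4° eastward to -132.3°, crossing the antimeridian.

111.3°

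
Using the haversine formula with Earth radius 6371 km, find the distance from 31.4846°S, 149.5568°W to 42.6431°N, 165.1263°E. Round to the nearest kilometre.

Δλ = 165.1263 − -149.5568 = 314.6831°; wrapped into (−180°, 180°]: -45.3169°.
Δφ = 42.6431 − -31.4846 = 74.1277°.
a = sin²(Δφ/2) + cos φ₁ · cos φ₂ · sin²(Δλ/2) = 0.456348.
c = 2·atan2(√a, √(1−a)) = 1.48338 rad → d = 6371·c ≈ 9450.62 km.

9451 km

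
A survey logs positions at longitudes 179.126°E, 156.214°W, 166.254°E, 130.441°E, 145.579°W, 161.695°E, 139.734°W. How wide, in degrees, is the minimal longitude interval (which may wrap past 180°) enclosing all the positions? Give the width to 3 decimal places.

Sort the longitudes: -156.214°, -145.579°, -139.734°, +130.441°, +161.695°, +166.254°, +179.126°.
Eastward gaps between consecutive values (wrapping around): 10.635°, 5.845°, 270.175°, 31.254°, 4.559°, 12.872°, 24.660°.
Largest gap = 270.175° ⇒ minimal covering band is its complement: 360° − 270.175° = 89.825°.
Band runs from +130.441° eastward to -139.734°, crossing the antimeridian.

89.825°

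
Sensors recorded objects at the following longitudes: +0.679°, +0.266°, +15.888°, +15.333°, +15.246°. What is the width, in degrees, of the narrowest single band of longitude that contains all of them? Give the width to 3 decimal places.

Sort the longitudes: +0.266°, +0.679°, +15.246°, +15.333°, +15.888°.
Eastward gaps between consecutive values (wrapping around): 0.413°, 14.567°, 0.087°, 0.555°, 344.378°.
Largest gap = 344.378° ⇒ minimal covering band is its complement: 360° − 344.378° = 15.622°.
Band runs from +0.266° eastward to +15.888°.

15.622°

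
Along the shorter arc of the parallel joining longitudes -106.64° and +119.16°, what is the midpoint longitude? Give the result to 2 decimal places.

Signed shortest Δλ from -106.64° to +119.16° is -134.20°.
Midpoint longitude = -106.64° + (-134.20°)/2 = -106.64° − 67.10° = -173.74°.
(The naïve average (-106.64 + +119.16)/2 = 6.26° is on the wrong side of the globe.)

-173.74°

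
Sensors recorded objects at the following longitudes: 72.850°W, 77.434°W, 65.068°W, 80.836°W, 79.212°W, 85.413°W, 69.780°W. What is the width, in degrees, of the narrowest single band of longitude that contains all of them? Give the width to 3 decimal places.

20.345°

Sort the longitudes: -85.413°, -80.836°, -79.212°, -77.434°, -72.850°, -69.780°, -65.068°.
Eastward gaps between consecutive values (wrapping around): 4.577°, 1.624°, 1.778°, 4.584°, 3.070°, 4.712°, 339.655°.
Largest gap = 339.655° ⇒ minimal covering band is its complement: 360° − 339.655° = 20.345°.
Band runs from -85.413° eastward to -65.068°.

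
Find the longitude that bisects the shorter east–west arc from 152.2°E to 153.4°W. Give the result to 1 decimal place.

Signed shortest Δλ from +152.2° to -153.4° is +54.4°.
Midpoint longitude = +152.2° + (+54.4°)/2 = +152.2° + 27.2° = +179.4°.
(The naïve average (+152.2 + -153.4)/2 = -0.6° is on the wrong side of the globe.)

179.4°E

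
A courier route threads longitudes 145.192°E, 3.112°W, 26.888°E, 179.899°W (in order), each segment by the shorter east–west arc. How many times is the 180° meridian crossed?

Leg 1: +145.192° → -3.112°, shortest Δλ = -148.304° (west) — does not cross 180°.
Leg 2: -3.112° → +26.888°, shortest Δλ = 30.0° (east) — does not cross 180°.
Leg 3: +26.888° → -179.899°, shortest Δλ = 153.213° (east) — crosses 180°.
Total crossings: 1.

1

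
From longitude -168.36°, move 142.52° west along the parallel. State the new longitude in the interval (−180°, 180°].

+49.12°

Start at -168.36°; shift −142.52° → -310.88°.
-310.88° lies outside (−180°, 180°]; add 360° → +49.12°.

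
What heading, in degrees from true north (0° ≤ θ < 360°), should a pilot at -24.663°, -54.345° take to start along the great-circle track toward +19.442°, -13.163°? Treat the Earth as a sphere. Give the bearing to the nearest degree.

Δλ = -13.163 − -54.345 = 41.182°.
θ = atan2( sin Δλ · cos φ₂ , cos φ₁ · sin φ₂ − sin φ₁ · cos φ₂ · cos Δλ )
  = atan2(0.62091, 0.59864) = 46.046° → normalised to [0°, 360°): 46.046°.

46°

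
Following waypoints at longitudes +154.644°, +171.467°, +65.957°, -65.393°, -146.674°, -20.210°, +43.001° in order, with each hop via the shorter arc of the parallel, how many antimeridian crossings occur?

Leg 1: +154.644° → +171.467°, shortest Δλ = 16.823° (east) — does not cross 180°.
Leg 2: +171.467° → +65.957°, shortest Δλ = -105.51° (west) — does not cross 180°.
Leg 3: +65.957° → -65.393°, shortest Δλ = -131.35° (west) — does not cross 180°.
Leg 4: -65.393° → -146.674°, shortest Δλ = -81.281° (west) — does not cross 180°.
Leg 5: -146.674° → -20.210°, shortest Δλ = 126.464° (east) — does not cross 180°.
Leg 6: -20.210° → +43.001°, shortest Δλ = 63.211° (east) — does not cross 180°.
Total crossings: 0.

0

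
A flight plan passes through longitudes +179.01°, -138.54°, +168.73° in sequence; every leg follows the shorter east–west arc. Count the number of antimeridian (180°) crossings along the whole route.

2

Leg 1: +179.01° → -138.54°, shortest Δλ = 42.45° (east) — crosses 180°.
Leg 2: -138.54° → +168.73°, shortest Δλ = -52.73° (west) — crosses 180°.
Total crossings: 2.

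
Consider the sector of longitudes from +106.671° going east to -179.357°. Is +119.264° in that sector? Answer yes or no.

Band width going east from +106.671° to -179.357°: ((-179.357 − 106.671) mod 360) = 73.972°.
Offset of +119.264° east of the west edge: ((119.264 − 106.671) mod 360) = 12.593°.
12.593° ≤ 73.972° ⇒ inside.

Yes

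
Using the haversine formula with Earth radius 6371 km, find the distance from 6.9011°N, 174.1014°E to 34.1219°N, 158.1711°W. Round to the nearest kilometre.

Δλ = -158.1711 − 174.1014 = -332.2725°; wrapped into (−180°, 180°]: 27.7275°.
Δφ = 34.1219 − 6.9011 = 27.2208°.
a = sin²(Δφ/2) + cos φ₁ · cos φ₂ · sin²(Δλ/2) = 0.102561.
c = 2·atan2(√a, √(1−a)) = 0.65199 rad → d = 6371·c ≈ 4153.83 km.

4154 km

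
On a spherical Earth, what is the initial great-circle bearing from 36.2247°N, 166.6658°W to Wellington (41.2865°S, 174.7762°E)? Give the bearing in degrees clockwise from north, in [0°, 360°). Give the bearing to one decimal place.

194.1°

Δλ = 174.7762 − -166.6658 = 341.4420°; wrapped into (−180°, 180°]: -18.5580°.
θ = atan2( sin Δλ · cos φ₂ , cos φ₁ · sin φ₂ − sin φ₁ · cos φ₂ · cos Δλ )
  = atan2(-0.23915, -0.95325) = -165.916° → normalised to [0°, 360°): 194.084°.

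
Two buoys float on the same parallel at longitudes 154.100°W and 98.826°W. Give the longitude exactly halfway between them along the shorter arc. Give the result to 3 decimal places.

Signed shortest Δλ from -154.100° to -98.826° is +55.274°.
Midpoint longitude = -154.100° + (+55.274°)/2 = -154.100° + 27.637° = -126.463°.

126.463°W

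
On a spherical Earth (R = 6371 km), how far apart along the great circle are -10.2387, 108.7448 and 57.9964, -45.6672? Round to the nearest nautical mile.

Δλ = -45.6672 − 108.7448 = -154.4120°.
Δφ = 57.9964 − -10.2387 = 68.2351°.
a = sin²(Δφ/2) + cos φ₁ · cos φ₂ · sin²(Δλ/2) = 0.810558.
c = 2·atan2(√a, √(1−a)) = 2.24096 rad → d = 6371·c ≈ 14277.18 km ≈ 7709.06 nmi.

7709 nmi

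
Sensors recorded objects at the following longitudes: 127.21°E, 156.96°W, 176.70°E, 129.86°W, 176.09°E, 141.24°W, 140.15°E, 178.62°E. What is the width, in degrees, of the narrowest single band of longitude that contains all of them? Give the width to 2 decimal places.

Sort the longitudes: -156.96°, -141.24°, -129.86°, +127.21°, +140.15°, +176.09°, +176.70°, +178.62°.
Eastward gaps between consecutive values (wrapping around): 15.72°, 11.38°, 257.07°, 12.94°, 35.94°, 0.61°, 1.92°, 24.42°.
Largest gap = 257.07° ⇒ minimal covering band is its complement: 360° − 257.07° = 102.93°.
Band runs from +127.21° eastward to -129.86°, crossing the antimeridian.

102.93°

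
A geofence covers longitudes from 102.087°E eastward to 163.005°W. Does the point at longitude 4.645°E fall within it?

No

Band width going east from +102.087° to -163.005°: ((-163.005 − 102.087) mod 360) = 94.908°.
Offset of +4.645° east of the west edge: ((4.645 − 102.087) mod 360) = 262.558°.
262.558° > 94.908° ⇒ outside.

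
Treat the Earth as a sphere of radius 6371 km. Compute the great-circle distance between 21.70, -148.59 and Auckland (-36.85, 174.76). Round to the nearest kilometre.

Δλ = 174.76 − -148.59 = 323.35°; wrapped into (−180°, 180°]: -36.65°.
Δφ = -36.85 − 21.70 = -58.55°.
a = sin²(Δφ/2) + cos φ₁ · cos φ₂ · sin²(Δλ/2) = 0.312619.
c = 2·atan2(√a, √(1−a)) = 1.18666 rad → d = 6371·c ≈ 7560.19 km.

7560 km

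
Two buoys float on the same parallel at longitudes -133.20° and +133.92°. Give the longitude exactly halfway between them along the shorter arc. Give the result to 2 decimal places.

-179.64°

Signed shortest Δλ from -133.20° to +133.92° is -92.88°.
Midpoint longitude = -133.20° + (-92.88°)/2 = -133.20° − 46.44° = -179.64°.
(The naïve average (-133.20 + +133.92)/2 = 0.36° is on the wrong side of the globe.)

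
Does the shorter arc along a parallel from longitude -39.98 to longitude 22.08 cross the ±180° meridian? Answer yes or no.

Signed shortest Δλ = ((22.08 − -39.98 + 180) mod 360) − 180 = 62.06°.
Going east by 62.06° from -39.98° reaches +22.08° without touching 180°.

No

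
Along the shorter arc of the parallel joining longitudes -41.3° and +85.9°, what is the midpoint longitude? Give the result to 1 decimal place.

Signed shortest Δλ from -41.3° to +85.9° is +127.2°.
Midpoint longitude = -41.3° + (+127.2°)/2 = -41.3° + 63.6° = +22.3°.

+22.3°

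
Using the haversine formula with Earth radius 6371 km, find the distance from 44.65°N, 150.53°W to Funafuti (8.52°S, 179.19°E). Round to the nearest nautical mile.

3589 nmi

Δλ = 179.19 − -150.53 = 329.72°; wrapped into (−180°, 180°]: -30.28°.
Δφ = -8.52 − 44.65 = -53.17°.
a = sin²(Δφ/2) + cos φ₁ · cos φ₂ · sin²(Δλ/2) = 0.248272.
c = 2·atan2(√a, √(1−a)) = 1.04320 rad → d = 6371·c ≈ 6646.23 km ≈ 3588.68 nmi.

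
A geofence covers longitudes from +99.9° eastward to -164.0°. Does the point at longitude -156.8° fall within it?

No

Band width going east from +99.9° to -164.0°: ((-164.0 − 99.9) mod 360) = 96.1°.
Offset of -156.8° east of the west edge: ((-156.8 − 99.9) mod 360) = 103.3°.
103.3° > 96.1° ⇒ outside.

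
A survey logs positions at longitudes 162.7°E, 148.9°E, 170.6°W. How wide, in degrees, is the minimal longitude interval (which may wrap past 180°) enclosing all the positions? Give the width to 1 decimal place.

Sort the longitudes: -170.6°, +148.9°, +162.7°.
Eastward gaps between consecutive values (wrapping around): 319.5°, 13.8°, 26.7°.
Largest gap = 319.5° ⇒ minimal covering band is its complement: 360° − 319.5° = 40.5°.
Band runs from +148.9° eastward to -170.6°, crossing the antimeridian.

40.5°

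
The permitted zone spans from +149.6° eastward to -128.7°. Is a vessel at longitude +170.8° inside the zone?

Band width going east from +149.6° to -128.7°: ((-128.7 − 149.6) mod 360) = 81.7°.
Offset of +170.8° east of the west edge: ((170.8 − 149.6) mod 360) = 21.2°.
21.2° ≤ 81.7° ⇒ inside.

Yes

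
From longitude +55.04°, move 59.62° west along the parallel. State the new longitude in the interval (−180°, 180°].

-4.58°

Start at +55.04°; shift −59.62° → -4.58°.
-4.58° already lies in (−180°, 180°].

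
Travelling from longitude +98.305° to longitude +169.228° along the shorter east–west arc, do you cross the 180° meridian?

Signed shortest Δλ = ((169.228 − 98.305 + 180) mod 360) − 180 = 70.923°.
Going east by 70.923° from +98.305° reaches +169.228° without touching 180°.

No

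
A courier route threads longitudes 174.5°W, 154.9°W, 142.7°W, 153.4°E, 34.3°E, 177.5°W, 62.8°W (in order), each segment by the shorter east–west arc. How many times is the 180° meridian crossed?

Leg 1: -174.5° → -154.9°, shortest Δλ = 19.6° (east) — does not cross 180°.
Leg 2: -154.9° → -142.7°, shortest Δλ = 12.2° (east) — does not cross 180°.
Leg 3: -142.7° → +153.4°, shortest Δλ = -63.9° (west) — crosses 180°.
Leg 4: +153.4° → +34.3°, shortest Δλ = -119.1° (west) — does not cross 180°.
Leg 5: +34.3° → -177.5°, shortest Δλ = 148.2° (east) — crosses 180°.
Leg 6: -177.5° → -62.8°, shortest Δλ = 114.7° (east) — does not cross 180°.
Total crossings: 2.

2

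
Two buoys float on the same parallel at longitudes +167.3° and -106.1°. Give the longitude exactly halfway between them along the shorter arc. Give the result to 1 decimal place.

-149.4°

Signed shortest Δλ from +167.3° to -106.1° is +86.6°.
Midpoint longitude = +167.3° + (+86.6°)/2 = +167.3° + 43.3° = +210.6°.
Normalise into (−180°, 180°]: -149.4°.
(The naïve average (+167.3 + -106.1)/2 = 30.6° is on the wrong side of the globe.)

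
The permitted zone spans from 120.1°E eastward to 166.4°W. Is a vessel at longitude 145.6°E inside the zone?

Band width going east from +120.1° to -166.4°: ((-166.4 − 120.1) mod 360) = 73.5°.
Offset of +145.6° east of the west edge: ((145.6 − 120.1) mod 360) = 25.5°.
25.5° ≤ 73.5° ⇒ inside.

Yes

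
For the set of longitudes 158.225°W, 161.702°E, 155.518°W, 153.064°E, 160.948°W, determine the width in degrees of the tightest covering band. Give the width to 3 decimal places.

Sort the longitudes: -160.948°, -158.225°, -155.518°, +153.064°, +161.702°.
Eastward gaps between consecutive values (wrapping around): 2.723°, 2.707°, 308.582°, 8.638°, 37.350°.
Largest gap = 308.582° ⇒ minimal covering band is its complement: 360° − 308.582° = 51.418°.
Band runs from +153.064° eastward to -155.518°, crossing the antimeridian.

51.418°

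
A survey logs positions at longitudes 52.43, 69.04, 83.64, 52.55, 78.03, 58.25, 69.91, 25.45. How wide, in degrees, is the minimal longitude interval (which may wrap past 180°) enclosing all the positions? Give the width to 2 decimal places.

Sort the longitudes: +25.45°, +52.43°, +52.55°, +58.25°, +69.04°, +69.91°, +78.03°, +83.64°.
Eastward gaps between consecutive values (wrapping around): 26.98°, 0.12°, 5.70°, 10.79°, 0.87°, 8.12°, 5.61°, 301.81°.
Largest gap = 301.81° ⇒ minimal covering band is its complement: 360° − 301.81° = 58.19°.
Band runs from +25.45° eastward to +83.64°.

58.19°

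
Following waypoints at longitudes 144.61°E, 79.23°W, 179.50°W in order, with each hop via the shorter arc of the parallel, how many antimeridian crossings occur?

1

Leg 1: +144.61° → -79.23°, shortest Δλ = 136.16° (east) — crosses 180°.
Leg 2: -79.23° → -179.50°, shortest Δλ = -100.27° (west) — does not cross 180°.
Total crossings: 1.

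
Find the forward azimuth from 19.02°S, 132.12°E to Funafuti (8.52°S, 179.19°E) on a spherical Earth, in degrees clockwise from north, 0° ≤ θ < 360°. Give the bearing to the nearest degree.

Δλ = 179.19 − 132.12 = 47.07°.
θ = atan2( sin Δλ · cos φ₂ , cos φ₁ · sin φ₂ − sin φ₁ · cos φ₂ · cos Δλ )
  = atan2(0.72411, 0.07945) = 83.738° → normalised to [0°, 360°): 83.738°.

84°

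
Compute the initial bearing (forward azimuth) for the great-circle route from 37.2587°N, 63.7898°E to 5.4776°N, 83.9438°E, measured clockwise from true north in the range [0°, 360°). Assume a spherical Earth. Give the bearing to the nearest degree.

145°

Δλ = 83.9438 − 63.7898 = 20.1540°.
θ = atan2( sin Δλ · cos φ₂ , cos φ₁ · sin φ₂ − sin φ₁ · cos φ₂ · cos Δλ )
  = atan2(0.34297, -0.48978) = 144.998° → normalised to [0°, 360°): 144.998°.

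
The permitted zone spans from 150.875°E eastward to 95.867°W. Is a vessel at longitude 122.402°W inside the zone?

Yes

Band width going east from +150.875° to -95.867°: ((-95.867 − 150.875) mod 360) = 113.258°.
Offset of -122.402° east of the west edge: ((-122.402 − 150.875) mod 360) = 86.723°.
86.723° ≤ 113.258° ⇒ inside.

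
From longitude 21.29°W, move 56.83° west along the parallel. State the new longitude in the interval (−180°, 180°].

78.12°W

Start at -21.29°; shift −56.83° → -78.12°.
-78.12° already lies in (−180°, 180°].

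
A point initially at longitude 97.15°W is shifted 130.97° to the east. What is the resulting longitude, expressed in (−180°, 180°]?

Start at -97.15°; shift +130.97° → +33.82°.
+33.82° already lies in (−180°, 180°].

33.82°E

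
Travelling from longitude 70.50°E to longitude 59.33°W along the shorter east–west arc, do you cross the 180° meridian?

Signed shortest Δλ = ((-59.33 − 70.50 + 180) mod 360) − 180 = -129.83°.
Going west by 129.83° from +70.50° reaches -59.33° without touching 180°.

No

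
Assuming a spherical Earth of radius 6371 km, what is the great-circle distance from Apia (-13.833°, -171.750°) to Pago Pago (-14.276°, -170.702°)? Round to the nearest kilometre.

123 km

Δλ = -170.702 − -171.750 = 1.048°.
Δφ = -14.276 − -13.833 = -0.443°.
a = sin²(Δφ/2) + cos φ₁ · cos φ₂ · sin²(Δλ/2) = 0.000094.
c = 2·atan2(√a, √(1−a)) = 0.01935 rad → d = 6371·c ≈ 123.31 km.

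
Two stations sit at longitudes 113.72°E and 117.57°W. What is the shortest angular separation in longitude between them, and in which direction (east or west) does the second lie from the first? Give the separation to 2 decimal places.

Raw difference: -117.57 − 113.72 = -231.29°.
Normalise into (−180°, 180°]: -231.29° + 360° = 128.71°.
Positive ⇒ the second point lies to the east; separation 128.71°.

128.71° east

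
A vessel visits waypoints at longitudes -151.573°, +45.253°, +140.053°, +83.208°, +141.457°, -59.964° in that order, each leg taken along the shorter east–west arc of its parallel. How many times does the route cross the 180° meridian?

Leg 1: -151.573° → +45.253°, shortest Δλ = -163.174° (west) — crosses 180°.
Leg 2: +45.253° → +140.053°, shortest Δλ = 94.8° (east) — does not cross 180°.
Leg 3: +140.053° → +83.208°, shortest Δλ = -56.845° (west) — does not cross 180°.
Leg 4: +83.208° → +141.457°, shortest Δλ = 58.249° (east) — does not cross 180°.
Leg 5: +141.457° → -59.964°, shortest Δλ = 158.579° (east) — crosses 180°.
Total crossings: 2.

2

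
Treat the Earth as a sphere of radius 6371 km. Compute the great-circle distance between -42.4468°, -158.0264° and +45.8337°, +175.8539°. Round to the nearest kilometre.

10151 km

Δλ = 175.8539 − -158.0264 = 333.8803°; wrapped into (−180°, 180°]: -26.1197°.
Δφ = 45.8337 − -42.4468 = 88.2805°.
a = sin²(Δφ/2) + cos φ₁ · cos φ₂ · sin²(Δλ/2) = 0.511249.
c = 2·atan2(√a, √(1−a)) = 1.59330 rad → d = 6371·c ≈ 10150.89 km.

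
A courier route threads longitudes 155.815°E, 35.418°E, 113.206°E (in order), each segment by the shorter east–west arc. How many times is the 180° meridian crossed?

0

Leg 1: +155.815° → +35.418°, shortest Δλ = -120.397° (west) — does not cross 180°.
Leg 2: +35.418° → +113.206°, shortest Δλ = 77.788° (east) — does not cross 180°.
Total crossings: 0.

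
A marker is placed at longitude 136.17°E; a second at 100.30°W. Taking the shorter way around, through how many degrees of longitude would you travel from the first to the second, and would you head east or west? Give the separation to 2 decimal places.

123.53° east

Raw difference: -100.30 − 136.17 = -236.47°.
Normalise into (−180°, 180°]: -236.47° + 360° = 123.53°.
Positive ⇒ the second point lies to the east; separation 123.53°.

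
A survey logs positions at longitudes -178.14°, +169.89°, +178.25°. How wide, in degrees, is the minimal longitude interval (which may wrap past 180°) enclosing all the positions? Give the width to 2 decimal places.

11.97°

Sort the longitudes: -178.14°, +169.89°, +178.25°.
Eastward gaps between consecutive values (wrapping around): 348.03°, 8.36°, 3.61°.
Largest gap = 348.03° ⇒ minimal covering band is its complement: 360° − 348.03° = 11.97°.
Band runs from +169.89° eastward to -178.14°, crossing the antimeridian.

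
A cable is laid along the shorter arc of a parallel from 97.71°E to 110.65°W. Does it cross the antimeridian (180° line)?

Yes

Naïve |-110.65 − 97.71| = 208.36° > 180°, so the shorter arc goes the other way round — across 180°.
Signed shortest Δλ = ((-110.65 − 97.71 + 180) mod 360) − 180 = 151.64°.
Going east by 151.64° from +97.71° passes through 180° before reaching -110.65°.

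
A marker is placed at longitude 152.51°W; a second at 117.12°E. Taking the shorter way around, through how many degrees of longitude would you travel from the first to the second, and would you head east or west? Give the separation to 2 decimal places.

Raw difference: 117.12 − -152.51 = 269.63°.
Normalise into (−180°, 180°]: 269.63° − 360° = -90.37°.
Negative ⇒ the second point lies to the west; separation 90.37°.

90.37° west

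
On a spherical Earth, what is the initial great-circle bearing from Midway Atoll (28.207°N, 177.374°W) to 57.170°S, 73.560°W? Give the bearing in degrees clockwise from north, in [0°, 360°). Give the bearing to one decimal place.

142.2°

Δλ = -73.560 − -177.374 = 103.814°.
θ = atan2( sin Δλ · cos φ₂ , cos φ₁ · sin φ₂ − sin φ₁ · cos φ₂ · cos Δλ )
  = atan2(0.52647, -0.67931) = 142.224° → normalised to [0°, 360°): 142.224°.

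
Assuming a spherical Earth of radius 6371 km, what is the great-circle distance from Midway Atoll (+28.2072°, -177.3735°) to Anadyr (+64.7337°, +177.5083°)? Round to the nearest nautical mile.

Δλ = 177.5083 − -177.3735 = 354.8818°; wrapped into (−180°, 180°]: -5.1182°.
Δφ = 64.7337 − 28.2072 = 36.5265°.
a = sin²(Δφ/2) + cos φ₁ · cos φ₂ · sin²(Δλ/2) = 0.098959.
c = 2·atan2(√a, √(1−a)) = 0.64002 rad → d = 6371·c ≈ 4077.59 km ≈ 2201.72 nmi.

2202 nmi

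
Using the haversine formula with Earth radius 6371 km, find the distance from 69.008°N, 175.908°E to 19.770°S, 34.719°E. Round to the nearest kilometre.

Δλ = 34.719 − 175.908 = -141.189°.
Δφ = -19.770 − 69.008 = -88.778°.
a = sin²(Δφ/2) + cos φ₁ · cos φ₂ · sin²(Δλ/2) = 0.789244.
c = 2·atan2(√a, √(1−a)) = 2.18767 rad → d = 6371·c ≈ 13937.64 km.

13938 km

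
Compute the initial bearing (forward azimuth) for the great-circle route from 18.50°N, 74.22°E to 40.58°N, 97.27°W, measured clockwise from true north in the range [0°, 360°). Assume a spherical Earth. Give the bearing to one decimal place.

352.5°

Δλ = -97.27 − 74.22 = -171.49°.
θ = atan2( sin Δλ · cos φ₂ , cos φ₁ · sin φ₂ − sin φ₁ · cos φ₂ · cos Δλ )
  = atan2(-0.11239, 0.85523) = -7.487° → normalised to [0°, 360°): 352.513°.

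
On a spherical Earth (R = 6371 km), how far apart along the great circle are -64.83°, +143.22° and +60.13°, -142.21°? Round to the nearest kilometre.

15207 km

Δλ = -142.21 − 143.22 = -285.43°; wrapped into (−180°, 180°]: 74.57°.
Δφ = 60.13 − -64.83 = 124.96°.
a = sin²(Δφ/2) + cos φ₁ · cos φ₂ · sin²(Δλ/2) = 0.864232.
c = 2·atan2(√a, √(1−a)) = 2.38687 rad → d = 6371·c ≈ 15206.78 km.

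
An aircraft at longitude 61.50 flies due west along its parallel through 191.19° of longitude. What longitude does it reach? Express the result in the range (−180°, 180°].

-129.69°

Start at +61.50°; shift −191.19° → -129.69°.
-129.69° already lies in (−180°, 180°].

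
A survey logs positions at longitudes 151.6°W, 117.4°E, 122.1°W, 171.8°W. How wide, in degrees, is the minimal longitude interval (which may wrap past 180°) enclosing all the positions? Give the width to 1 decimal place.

120.5°

Sort the longitudes: -171.8°, -151.6°, -122.1°, +117.4°.
Eastward gaps between consecutive values (wrapping around): 20.2°, 29.5°, 239.5°, 70.8°.
Largest gap = 239.5° ⇒ minimal covering band is its complement: 360° − 239.5° = 120.5°.
Band runs from +117.4° eastward to -122.1°, crossing the antimeridian.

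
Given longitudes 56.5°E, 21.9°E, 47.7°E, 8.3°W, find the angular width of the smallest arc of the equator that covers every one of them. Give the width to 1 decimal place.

64.8°

Sort the longitudes: -8.3°, +21.9°, +47.7°, +56.5°.
Eastward gaps between consecutive values (wrapping around): 30.2°, 25.8°, 8.8°, 295.2°.
Largest gap = 295.2° ⇒ minimal covering band is its complement: 360° − 295.2° = 64.8°.
Band runs from -8.3° eastward to +56.5°.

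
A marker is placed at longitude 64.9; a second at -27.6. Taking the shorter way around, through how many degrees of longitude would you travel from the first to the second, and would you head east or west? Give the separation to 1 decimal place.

Raw difference: -27.6 − 64.9 = -92.5°.
Normalise into (−180°, 180°]: -92.5° stays -92.5°.
Negative ⇒ the second point lies to the west; separation 92.5°.

92.5° west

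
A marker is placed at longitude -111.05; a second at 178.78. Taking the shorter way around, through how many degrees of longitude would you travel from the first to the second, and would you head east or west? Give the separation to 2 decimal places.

70.17° west

Raw difference: 178.78 − -111.05 = 289.83°.
Normalise into (−180°, 180°]: 289.83° − 360° = -70.17°.
Negative ⇒ the second point lies to the west; separation 70.17°.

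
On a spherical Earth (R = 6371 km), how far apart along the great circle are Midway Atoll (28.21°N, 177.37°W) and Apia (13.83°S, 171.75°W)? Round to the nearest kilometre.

4714 km

Δλ = -171.75 − -177.37 = 5.62°.
Δφ = -13.83 − 28.21 = -42.04°.
a = sin²(Δφ/2) + cos φ₁ · cos φ₂ · sin²(Δλ/2) = 0.130718.
c = 2·atan2(√a, √(1−a)) = 0.73986 rad → d = 6371·c ≈ 4713.63 km.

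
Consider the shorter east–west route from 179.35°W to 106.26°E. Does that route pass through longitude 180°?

Naïve |106.26 − -179.35| = 285.61° > 180°, so the shorter arc goes the other way round — across 180°.
Signed shortest Δλ = ((106.26 − -179.35 + 180) mod 360) − 180 = -74.39°.
Going west by 74.39° from -179.35° passes through 180° before reaching +106.26°.

Yes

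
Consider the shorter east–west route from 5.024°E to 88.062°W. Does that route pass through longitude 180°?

No

Signed shortest Δλ = ((-88.062 − 5.024 + 180) mod 360) − 180 = -93.086°.
Going west by 93.086° from +5.024° reaches -88.062° without touching 180°.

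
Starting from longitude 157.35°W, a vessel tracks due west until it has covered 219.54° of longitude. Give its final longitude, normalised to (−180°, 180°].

Start at -157.35°; shift −219.54° → -376.89°.
-376.89° lies outside (−180°, 180°]; add 360° → -16.89°.

16.89°W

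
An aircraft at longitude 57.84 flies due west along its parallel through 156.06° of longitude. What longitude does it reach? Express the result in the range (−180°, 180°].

Start at +57.84°; shift −156.06° → -98.22°.
-98.22° already lies in (−180°, 180°].

-98.22°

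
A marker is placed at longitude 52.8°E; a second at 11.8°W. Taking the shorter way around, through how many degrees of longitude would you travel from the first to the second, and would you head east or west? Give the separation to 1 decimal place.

64.6° west

Raw difference: -11.8 − 52.8 = -64.6°.
Normalise into (−180°, 180°]: -64.6° stays -64.6°.
Negative ⇒ the second point lies to the west; separation 64.6°.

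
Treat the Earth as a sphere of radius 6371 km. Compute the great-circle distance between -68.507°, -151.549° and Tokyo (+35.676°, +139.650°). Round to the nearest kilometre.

Δλ = 139.650 − -151.549 = 291.199°; wrapped into (−180°, 180°]: -68.801°.
Δφ = 35.676 − -68.507 = 104.183°.
a = sin²(Δφ/2) + cos φ₁ · cos φ₂ · sin²(Δλ/2) = 0.717511.
c = 2·atan2(√a, √(1−a)) = 2.02086 rad → d = 6371·c ≈ 12874.89 km.

12875 km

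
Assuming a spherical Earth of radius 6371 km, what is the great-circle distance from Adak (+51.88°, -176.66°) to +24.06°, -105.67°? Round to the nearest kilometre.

6640 km

Δλ = -105.67 − -176.66 = 70.99°.
Δφ = 24.06 − 51.88 = -27.82°.
a = sin²(Δφ/2) + cos φ₁ · cos φ₂ · sin²(Δλ/2) = 0.247826.
c = 2·atan2(√a, √(1−a)) = 1.04217 rad → d = 6371·c ≈ 6639.66 km.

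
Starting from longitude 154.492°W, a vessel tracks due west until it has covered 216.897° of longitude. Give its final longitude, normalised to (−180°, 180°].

Start at -154.492°; shift −216.897° → -371.389°.
-371.389° lies outside (−180°, 180°]; add 360° → -11.389°.

11.389°W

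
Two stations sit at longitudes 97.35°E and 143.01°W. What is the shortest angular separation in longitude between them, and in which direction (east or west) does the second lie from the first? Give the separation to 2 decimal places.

Raw difference: -143.01 − 97.35 = -240.36°.
Normalise into (−180°, 180°]: -240.36° + 360° = 119.64°.
Positive ⇒ the second point lies to the east; separation 119.64°.

119.64° east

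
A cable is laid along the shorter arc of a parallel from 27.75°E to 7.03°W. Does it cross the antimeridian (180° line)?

Signed shortest Δλ = ((-7.03 − 27.75 + 180) mod 360) − 180 = -34.78°.
Going west by 34.78° from +27.75° reaches -7.03° without touching 180°.

No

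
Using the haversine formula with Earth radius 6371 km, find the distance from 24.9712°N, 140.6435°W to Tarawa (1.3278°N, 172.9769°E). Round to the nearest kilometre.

Δλ = 172.9769 − -140.6435 = 313.6204°; wrapped into (−180°, 180°]: -46.3796°.
Δφ = 1.3278 − 24.9712 = -23.6434°.
a = sin²(Δφ/2) + cos φ₁ · cos φ₂ · sin²(Δλ/2) = 0.182499.
c = 2·atan2(√a, √(1−a)) = 0.88278 rad → d = 6371·c ≈ 5624.22 km.

5624 km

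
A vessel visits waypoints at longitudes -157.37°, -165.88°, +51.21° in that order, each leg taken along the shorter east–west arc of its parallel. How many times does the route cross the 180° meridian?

1

Leg 1: -157.37° → -165.88°, shortest Δλ = -8.51° (west) — does not cross 180°.
Leg 2: -165.88° → +51.21°, shortest Δλ = -142.91° (west) — crosses 180°.
Total crossings: 1.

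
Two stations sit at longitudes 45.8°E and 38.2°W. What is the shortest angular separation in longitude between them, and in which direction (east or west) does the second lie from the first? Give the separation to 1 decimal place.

Raw difference: -38.2 − 45.8 = -84.0°.
Normalise into (−180°, 180°]: -84.0° stays -84.0°.
Negative ⇒ the second point lies to the west; separation 84.0°.

84.0° west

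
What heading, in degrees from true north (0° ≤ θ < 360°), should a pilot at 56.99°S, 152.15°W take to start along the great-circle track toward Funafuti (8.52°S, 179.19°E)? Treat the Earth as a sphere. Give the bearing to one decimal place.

Δλ = 179.19 − -152.15 = 331.34°; wrapped into (−180°, 180°]: -28.66°.
θ = atan2( sin Δλ · cos φ₂ , cos φ₁ · sin φ₂ − sin φ₁ · cos φ₂ · cos Δλ )
  = atan2(-0.47432, 0.64700) = -36.245° → normalised to [0°, 360°): 323.755°.

323.8°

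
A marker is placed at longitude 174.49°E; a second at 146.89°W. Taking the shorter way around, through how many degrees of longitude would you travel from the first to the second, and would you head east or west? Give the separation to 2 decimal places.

38.62° east

Raw difference: -146.89 − 174.49 = -321.38°.
Normalise into (−180°, 180°]: -321.38° + 360° = 38.62°.
Positive ⇒ the second point lies to the east; separation 38.62°.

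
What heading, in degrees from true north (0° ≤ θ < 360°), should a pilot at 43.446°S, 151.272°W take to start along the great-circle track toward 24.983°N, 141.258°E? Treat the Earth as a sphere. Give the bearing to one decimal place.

Δλ = 141.258 − -151.272 = 292.530°; wrapped into (−180°, 180°]: -67.470°.
θ = atan2( sin Δλ · cos φ₂ , cos φ₁ · sin φ₂ − sin φ₁ · cos φ₂ · cos Δλ )
  = atan2(-0.83725, 0.54547) = -56.916° → normalised to [0°, 360°): 303.084°.

303.1°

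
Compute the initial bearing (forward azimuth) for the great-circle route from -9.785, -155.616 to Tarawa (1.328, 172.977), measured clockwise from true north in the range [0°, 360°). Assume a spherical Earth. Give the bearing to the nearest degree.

Δλ = 172.977 − -155.616 = 328.593°; wrapped into (−180°, 180°]: -31.407°.
θ = atan2( sin Δλ · cos φ₂ , cos φ₁ · sin φ₂ − sin φ₁ · cos φ₂ · cos Δλ )
  = atan2(-0.52097, 0.16785) = -72.142° → normalised to [0°, 360°): 287.858°.

288°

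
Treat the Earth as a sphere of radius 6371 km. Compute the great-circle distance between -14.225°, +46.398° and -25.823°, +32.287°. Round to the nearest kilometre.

1956 km

Δλ = 32.287 − 46.398 = -14.111°.
Δφ = -25.823 − -14.225 = -11.598°.
a = sin²(Δφ/2) + cos φ₁ · cos φ₂ · sin²(Δλ/2) = 0.023373.
c = 2·atan2(√a, √(1−a)) = 0.30697 rad → d = 6371·c ≈ 1955.71 km.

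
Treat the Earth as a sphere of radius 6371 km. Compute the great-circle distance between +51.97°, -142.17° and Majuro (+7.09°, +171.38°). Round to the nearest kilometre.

6535 km

Δλ = 171.38 − -142.17 = 313.55°; wrapped into (−180°, 180°]: -46.45°.
Δφ = 7.09 − 51.97 = -44.88°.
a = sin²(Δφ/2) + cos φ₁ · cos φ₂ · sin²(Δλ/2) = 0.240778.
c = 2·atan2(√a, √(1−a)) = 1.02577 rad → d = 6371·c ≈ 6535.15 km.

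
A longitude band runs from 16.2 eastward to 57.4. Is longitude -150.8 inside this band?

No

Band width going east from +16.2° to +57.4°: ((57.4 − 16.2) mod 360) = 41.2°.
Offset of -150.8° east of the west edge: ((-150.8 − 16.2) mod 360) = 193.0°.
193.0° > 41.2° ⇒ outside.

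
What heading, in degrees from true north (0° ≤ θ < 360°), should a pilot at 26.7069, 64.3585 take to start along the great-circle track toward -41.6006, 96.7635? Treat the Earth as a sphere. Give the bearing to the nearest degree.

Δλ = 96.7635 − 64.3585 = 32.4050°.
θ = atan2( sin Δλ · cos φ₂ , cos φ₁ · sin φ₂ − sin φ₁ · cos φ₂ · cos Δλ )
  = atan2(0.40074, -0.87685) = 155.438° → normalised to [0°, 360°): 155.438°.

155°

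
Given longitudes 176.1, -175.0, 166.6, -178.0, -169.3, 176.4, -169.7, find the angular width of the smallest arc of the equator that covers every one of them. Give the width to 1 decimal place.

Sort the longitudes: -178.0°, -175.0°, -169.7°, -169.3°, +166.6°, +176.1°, +176.4°.
Eastward gaps between consecutive values (wrapping around): 3.0°, 5.3°, 0.4°, 335.9°, 9.5°, 0.3°, 5.6°.
Largest gap = 335.9° ⇒ minimal covering band is its complement: 360° − 335.9° = 24.1°.
Band runs from +166.6° eastward to -169.3°, crossing the antimeridian.

24.1°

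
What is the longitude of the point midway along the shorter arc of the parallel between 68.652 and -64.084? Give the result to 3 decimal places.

+2.284°

Signed shortest Δλ from +68.652° to -64.084° is -132.736°.
Midpoint longitude = +68.652° + (-132.736°)/2 = +68.652° − 66.368° = +2.284°.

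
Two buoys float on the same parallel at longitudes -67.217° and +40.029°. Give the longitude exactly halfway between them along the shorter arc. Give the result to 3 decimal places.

-13.594°

Signed shortest Δλ from -67.217° to +40.029° is +107.246°.
Midpoint longitude = -67.217° + (+107.246°)/2 = -67.217° + 53.623° = -13.594°.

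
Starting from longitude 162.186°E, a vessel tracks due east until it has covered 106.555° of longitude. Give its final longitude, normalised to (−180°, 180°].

91.259°W

Start at +162.186°; shift +106.555° → +268.741°.
+268.741° lies outside (−180°, 180°]; subtract 360° → -91.259°.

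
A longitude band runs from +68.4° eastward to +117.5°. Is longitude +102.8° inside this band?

Yes

Band width going east from +68.4° to +117.5°: ((117.5 − 68.4) mod 360) = 49.1°.
Offset of +102.8° east of the west edge: ((102.8 − 68.4) mod 360) = 34.4°.
34.4° ≤ 49.1° ⇒ inside.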